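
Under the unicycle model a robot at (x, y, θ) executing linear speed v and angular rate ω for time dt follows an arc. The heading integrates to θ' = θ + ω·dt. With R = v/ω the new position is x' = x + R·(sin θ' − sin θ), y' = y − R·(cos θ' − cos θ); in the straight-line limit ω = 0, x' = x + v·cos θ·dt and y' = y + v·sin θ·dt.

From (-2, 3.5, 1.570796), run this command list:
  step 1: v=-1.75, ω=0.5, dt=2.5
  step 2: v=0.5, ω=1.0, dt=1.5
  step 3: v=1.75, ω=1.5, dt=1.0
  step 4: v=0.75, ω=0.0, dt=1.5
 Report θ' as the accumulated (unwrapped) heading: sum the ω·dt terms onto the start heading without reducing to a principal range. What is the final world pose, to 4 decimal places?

step 1: θ'=2.8208 (R=-3.5000) → pose (0.3964, 0.1786, 2.8208)
step 2: θ'=4.3208 (R=0.5000) → pose (-0.2234, -0.1051, 4.3208)
step 3: θ'=5.8208 (R=1.1667) → pose (0.3345, -1.5945, 5.8208)
step 4: θ'=5.8208 (straight) → pose (1.3413, -2.0964, 5.8208)

(1.3413, -2.0964, 5.8208)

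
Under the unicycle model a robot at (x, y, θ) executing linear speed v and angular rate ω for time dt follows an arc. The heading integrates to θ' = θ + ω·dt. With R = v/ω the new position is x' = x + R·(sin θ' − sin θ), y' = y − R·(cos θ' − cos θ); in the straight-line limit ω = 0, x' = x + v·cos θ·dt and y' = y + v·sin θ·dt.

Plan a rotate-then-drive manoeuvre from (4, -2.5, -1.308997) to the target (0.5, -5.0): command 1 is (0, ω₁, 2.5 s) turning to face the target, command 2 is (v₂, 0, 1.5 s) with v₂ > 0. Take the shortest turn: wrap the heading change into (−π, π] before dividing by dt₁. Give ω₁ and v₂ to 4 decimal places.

ω₁ = -0.4849, v₂ = 2.8674

heading to target = atan2(-5−-2.5, 0.5−4) = -2.5213
Δθ = wrap(-2.5213 − -1.3090) = -1.2123; ω₁ = Δθ/dt₁ = -0.4849
distance = √((0.5−4)² + (-5−-2.5)²) = 4.3012; v₂ = distance/dt₂ = 2.8674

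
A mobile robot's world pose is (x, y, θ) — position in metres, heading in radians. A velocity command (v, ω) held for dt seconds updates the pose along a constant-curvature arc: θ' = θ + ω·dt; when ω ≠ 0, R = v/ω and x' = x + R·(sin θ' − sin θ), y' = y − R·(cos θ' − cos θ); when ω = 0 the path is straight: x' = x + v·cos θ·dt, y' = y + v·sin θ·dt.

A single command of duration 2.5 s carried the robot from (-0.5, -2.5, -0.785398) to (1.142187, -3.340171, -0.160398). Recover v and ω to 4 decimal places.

v = 0.7500, ω = 0.2500

Δθ = -0.160398 − -0.785398 = 0.625000
ω = Δθ/dt = 0.625000/2.5 = 0.2500
R = Δx/(sin θ' − sin θ) = 3.0000
v = R·ω = 3.0000·0.2500 = 0.7500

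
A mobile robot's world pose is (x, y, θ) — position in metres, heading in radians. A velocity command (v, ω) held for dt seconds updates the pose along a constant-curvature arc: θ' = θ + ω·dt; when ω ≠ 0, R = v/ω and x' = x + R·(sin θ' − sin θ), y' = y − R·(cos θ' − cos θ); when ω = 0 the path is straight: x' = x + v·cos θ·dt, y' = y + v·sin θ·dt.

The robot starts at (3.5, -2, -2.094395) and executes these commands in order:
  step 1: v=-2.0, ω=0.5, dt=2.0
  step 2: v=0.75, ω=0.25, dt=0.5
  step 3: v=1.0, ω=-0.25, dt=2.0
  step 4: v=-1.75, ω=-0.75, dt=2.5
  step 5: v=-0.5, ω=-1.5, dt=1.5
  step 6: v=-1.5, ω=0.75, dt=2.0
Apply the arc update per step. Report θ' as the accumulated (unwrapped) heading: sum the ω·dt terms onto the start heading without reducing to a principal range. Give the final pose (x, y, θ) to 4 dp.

step 1: θ'=-1.0944 (R=-4.0000) → pose (3.5905, 1.8343, -1.0944)
step 2: θ'=-0.9694 (R=3.0000) → pose (3.7828, 1.5127, -0.9694)
step 3: θ'=-1.4694 (R=-4.0000) → pose (4.4641, -0.3456, -1.4694)
step 4: θ'=-3.3444 (R=2.3333) → pose (7.2554, 2.1761, -3.3444)
step 5: θ'=-5.5944 (R=0.3333) → pose (7.4001, 1.5923, -5.5944)
step 6: θ'=-4.0944 (R=-2.0000) → pose (7.0413, -1.1106, -4.0944)

(7.0413, -1.1106, -4.0944)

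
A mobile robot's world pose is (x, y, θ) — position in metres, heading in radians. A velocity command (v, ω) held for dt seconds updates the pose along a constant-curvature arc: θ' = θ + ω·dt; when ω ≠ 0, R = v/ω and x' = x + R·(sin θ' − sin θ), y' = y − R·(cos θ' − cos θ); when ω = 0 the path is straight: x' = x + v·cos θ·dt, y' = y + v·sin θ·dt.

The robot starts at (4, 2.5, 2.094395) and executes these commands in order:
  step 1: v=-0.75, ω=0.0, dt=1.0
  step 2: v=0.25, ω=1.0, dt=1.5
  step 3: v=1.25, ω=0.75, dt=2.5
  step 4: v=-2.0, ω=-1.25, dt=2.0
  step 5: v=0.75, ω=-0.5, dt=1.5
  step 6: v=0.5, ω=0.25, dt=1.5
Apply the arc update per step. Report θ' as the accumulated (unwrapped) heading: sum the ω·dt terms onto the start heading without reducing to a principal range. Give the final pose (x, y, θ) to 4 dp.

(3.5123, 3.0537, 2.5944)

step 1: θ'=2.0944 (straight) → pose (4.3750, 1.8505, 2.0944)
step 2: θ'=3.5944 (R=0.2500) → pose (4.0491, 1.9503, 3.5944)
step 3: θ'=5.4694 (R=1.6667) → pose (3.5668, -0.6930, 5.4694)
step 4: θ'=2.9694 (R=1.6000) → pose (5.0040, 1.9821, 2.9694)
step 5: θ'=2.2194 (R=-1.5000) → pose (4.0656, 2.5538, 2.2194)
step 6: θ'=2.5944 (R=2.0000) → pose (3.5123, 3.0537, 2.5944)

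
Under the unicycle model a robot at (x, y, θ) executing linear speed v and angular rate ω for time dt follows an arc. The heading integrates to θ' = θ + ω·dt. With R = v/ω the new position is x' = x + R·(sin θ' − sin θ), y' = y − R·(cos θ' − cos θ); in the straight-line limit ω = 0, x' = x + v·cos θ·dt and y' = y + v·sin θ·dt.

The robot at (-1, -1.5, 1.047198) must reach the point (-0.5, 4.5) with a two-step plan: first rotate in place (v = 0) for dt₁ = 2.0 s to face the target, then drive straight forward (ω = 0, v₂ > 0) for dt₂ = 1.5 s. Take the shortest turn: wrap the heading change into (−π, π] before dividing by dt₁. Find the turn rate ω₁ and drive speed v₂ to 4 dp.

heading to target = atan2(4.5−-1.5, -0.5−-1) = 1.4877
Δθ = wrap(1.4877 − 1.0472) = 0.4405; ω₁ = Δθ/dt₁ = 0.2202
distance = √((-0.5−-1)² + (4.5−-1.5)²) = 6.0208; v₂ = distance/dt₂ = 4.0139

ω₁ = 0.2202, v₂ = 4.0139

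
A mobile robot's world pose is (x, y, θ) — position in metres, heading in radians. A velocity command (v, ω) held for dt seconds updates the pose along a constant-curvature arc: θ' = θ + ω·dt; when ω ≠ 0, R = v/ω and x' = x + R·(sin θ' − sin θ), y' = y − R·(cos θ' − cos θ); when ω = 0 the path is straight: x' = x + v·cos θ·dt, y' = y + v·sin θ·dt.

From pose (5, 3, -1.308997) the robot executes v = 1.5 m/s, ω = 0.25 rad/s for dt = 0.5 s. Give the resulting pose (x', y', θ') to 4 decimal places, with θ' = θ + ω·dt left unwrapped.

(5.2388, 2.2896, -1.1840)

θ' = -1.3090 + 0.25·0.5 = -1.1840
R = v/ω = 1.5/0.25 = 6.0000
x' = 5 + 6.0000·(sin -1.1840 − sin -1.3090) = 5.2388
y' = 3 − 6.0000·(cos -1.1840 − cos -1.3090) = 2.2896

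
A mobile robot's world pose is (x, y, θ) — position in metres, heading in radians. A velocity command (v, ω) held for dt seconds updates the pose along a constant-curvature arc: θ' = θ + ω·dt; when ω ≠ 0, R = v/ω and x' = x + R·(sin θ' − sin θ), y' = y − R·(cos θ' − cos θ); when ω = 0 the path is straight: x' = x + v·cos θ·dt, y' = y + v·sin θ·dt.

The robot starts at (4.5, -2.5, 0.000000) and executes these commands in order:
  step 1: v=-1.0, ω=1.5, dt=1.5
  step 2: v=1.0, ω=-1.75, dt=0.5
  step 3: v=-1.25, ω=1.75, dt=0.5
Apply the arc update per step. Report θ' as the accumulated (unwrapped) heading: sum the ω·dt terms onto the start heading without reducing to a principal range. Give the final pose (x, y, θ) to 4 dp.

step 1: θ'=2.2500 (R=-0.6667) → pose (3.9813, -3.5854, 2.2500)
step 2: θ'=1.3750 (R=-0.5714) → pose (3.8654, -3.1153, 1.3750)
step 3: θ'=2.2500 (R=-0.7143) → pose (4.0103, -3.7030, 2.2500)

(4.0103, -3.7030, 2.2500)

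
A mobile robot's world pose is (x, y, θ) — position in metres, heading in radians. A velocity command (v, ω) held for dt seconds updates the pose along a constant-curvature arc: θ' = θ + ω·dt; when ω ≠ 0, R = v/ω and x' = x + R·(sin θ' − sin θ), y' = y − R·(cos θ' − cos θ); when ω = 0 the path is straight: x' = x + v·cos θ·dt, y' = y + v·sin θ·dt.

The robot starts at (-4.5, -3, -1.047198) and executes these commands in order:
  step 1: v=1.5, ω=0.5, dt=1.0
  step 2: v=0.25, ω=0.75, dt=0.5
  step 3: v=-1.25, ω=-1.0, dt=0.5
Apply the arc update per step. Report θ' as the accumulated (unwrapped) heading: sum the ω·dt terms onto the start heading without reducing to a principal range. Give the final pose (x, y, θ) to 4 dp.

(-3.9107, -3.8523, -0.6722)

step 1: θ'=-0.5472 (R=3.0000) → pose (-3.4628, -4.0620, -0.5472)
step 2: θ'=-0.1722 (R=0.3333) → pose (-3.3465, -4.1057, -0.1722)
step 3: θ'=-0.6722 (R=1.2500) → pose (-3.9107, -3.8523, -0.6722)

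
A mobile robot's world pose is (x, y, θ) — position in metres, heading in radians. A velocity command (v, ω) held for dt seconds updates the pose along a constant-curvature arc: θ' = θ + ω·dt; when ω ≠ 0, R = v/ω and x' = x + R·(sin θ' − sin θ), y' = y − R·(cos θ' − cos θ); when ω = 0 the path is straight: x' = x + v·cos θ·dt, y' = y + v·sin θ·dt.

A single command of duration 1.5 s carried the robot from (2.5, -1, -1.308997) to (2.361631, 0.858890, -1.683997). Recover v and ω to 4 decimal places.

v = -1.2500, ω = -0.2500

Δθ = -1.683997 − -1.308997 = -0.375000
ω = Δθ/dt = -0.375000/1.5 = -0.2500
R = −Δy/(cos θ' − cos θ) = 5.0000
v = R·ω = 5.0000·-0.2500 = -1.2500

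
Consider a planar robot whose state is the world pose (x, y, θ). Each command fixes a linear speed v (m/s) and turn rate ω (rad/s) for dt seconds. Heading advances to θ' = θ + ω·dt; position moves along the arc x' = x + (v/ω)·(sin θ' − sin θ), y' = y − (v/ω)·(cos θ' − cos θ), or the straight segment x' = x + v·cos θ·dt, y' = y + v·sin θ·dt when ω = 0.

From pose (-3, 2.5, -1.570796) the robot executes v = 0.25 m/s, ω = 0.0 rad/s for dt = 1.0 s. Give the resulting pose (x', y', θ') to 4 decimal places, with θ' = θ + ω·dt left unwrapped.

(-3.0000, 2.2500, -1.5708)

θ' = -1.5708 + 0.0·1.0 = -1.5708
ω = 0 → straight: x' = -3 + 0.25·cos(-1.5708)·1.0 = -3.0000
y' = 2.5 + 0.25·sin(-1.5708)·1.0 = 2.2500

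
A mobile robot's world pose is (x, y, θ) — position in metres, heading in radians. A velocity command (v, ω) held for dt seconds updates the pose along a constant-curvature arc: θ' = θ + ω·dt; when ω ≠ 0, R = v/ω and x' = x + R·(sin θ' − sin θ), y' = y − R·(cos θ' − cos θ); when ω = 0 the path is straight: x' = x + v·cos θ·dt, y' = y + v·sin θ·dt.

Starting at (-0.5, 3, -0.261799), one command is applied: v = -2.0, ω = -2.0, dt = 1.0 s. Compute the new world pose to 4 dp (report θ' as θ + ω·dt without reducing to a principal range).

(-1.0118, 4.6032, -2.2618)

θ' = -0.2618 + -2.0·1.0 = -2.2618
R = v/ω = -2.0/-2.0 = 1.0000
x' = -0.5 + 1.0000·(sin -2.2618 − sin -0.2618) = -1.0118
y' = 3 − 1.0000·(cos -2.2618 − cos -0.2618) = 4.6032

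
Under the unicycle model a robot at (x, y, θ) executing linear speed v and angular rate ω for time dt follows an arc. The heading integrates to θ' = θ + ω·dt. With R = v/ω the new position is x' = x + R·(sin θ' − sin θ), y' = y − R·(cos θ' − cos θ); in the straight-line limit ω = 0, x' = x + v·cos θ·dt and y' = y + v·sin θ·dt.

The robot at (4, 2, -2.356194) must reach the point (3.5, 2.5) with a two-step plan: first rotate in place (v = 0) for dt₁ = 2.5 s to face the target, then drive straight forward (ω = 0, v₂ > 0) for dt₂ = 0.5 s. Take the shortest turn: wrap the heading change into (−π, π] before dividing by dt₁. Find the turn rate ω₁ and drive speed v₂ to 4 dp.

ω₁ = -0.6283, v₂ = 1.4142

heading to target = atan2(2.5−2, 3.5−4) = 2.3562
Δθ = wrap(2.3562 − -2.3562) = -1.5708; ω₁ = Δθ/dt₁ = -0.6283
distance = √((3.5−4)² + (2.5−2)²) = 0.7071; v₂ = distance/dt₂ = 1.4142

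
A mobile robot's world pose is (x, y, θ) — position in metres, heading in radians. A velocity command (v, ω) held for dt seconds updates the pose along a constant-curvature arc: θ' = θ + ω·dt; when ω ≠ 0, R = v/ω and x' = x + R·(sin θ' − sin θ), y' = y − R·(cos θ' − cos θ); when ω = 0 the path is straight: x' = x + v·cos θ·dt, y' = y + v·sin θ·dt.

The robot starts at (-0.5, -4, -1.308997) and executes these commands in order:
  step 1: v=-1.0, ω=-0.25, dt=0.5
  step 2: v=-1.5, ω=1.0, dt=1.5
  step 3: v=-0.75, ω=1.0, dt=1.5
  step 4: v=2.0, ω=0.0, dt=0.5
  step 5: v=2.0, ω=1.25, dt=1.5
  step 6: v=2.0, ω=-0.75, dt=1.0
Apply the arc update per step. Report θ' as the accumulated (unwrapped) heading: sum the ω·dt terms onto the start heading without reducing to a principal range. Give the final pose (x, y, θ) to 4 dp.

step 1: θ'=-1.4340 (R=4.0000) → pose (-0.5989, -3.5102, -1.4340)
step 2: θ'=0.0660 (R=-1.5000) → pose (-2.1838, -2.2180, 0.0660)
step 3: θ'=1.5660 (R=-0.7500) → pose (-2.8844, -2.9628, 1.5660)
step 4: θ'=1.5660 (straight) → pose (-2.8796, -1.9628, 1.5660)
step 5: θ'=3.4410 (R=1.6000) → pose (-4.9515, -0.4263, 3.4410)
step 6: θ'=2.6910 (R=-2.6667) → pose (-6.8994, -0.2788, 2.6910)

(-6.8994, -0.2788, 2.6910)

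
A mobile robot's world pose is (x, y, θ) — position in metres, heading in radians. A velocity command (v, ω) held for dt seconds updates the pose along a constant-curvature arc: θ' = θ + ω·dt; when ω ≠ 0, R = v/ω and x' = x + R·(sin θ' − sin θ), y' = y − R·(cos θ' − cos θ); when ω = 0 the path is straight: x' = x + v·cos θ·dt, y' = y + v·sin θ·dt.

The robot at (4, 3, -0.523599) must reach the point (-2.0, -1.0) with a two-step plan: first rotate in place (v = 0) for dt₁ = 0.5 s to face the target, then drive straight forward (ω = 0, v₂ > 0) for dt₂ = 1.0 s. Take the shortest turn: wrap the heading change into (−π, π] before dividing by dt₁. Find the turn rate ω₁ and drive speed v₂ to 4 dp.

heading to target = atan2(-1−3, -2−4) = -2.5536
Δθ = wrap(-2.5536 − -0.5236) = -2.0300; ω₁ = Δθ/dt₁ = -4.0600
distance = √((-2−4)² + (-1−3)²) = 7.2111; v₂ = distance/dt₂ = 7.2111

ω₁ = -4.0600, v₂ = 7.2111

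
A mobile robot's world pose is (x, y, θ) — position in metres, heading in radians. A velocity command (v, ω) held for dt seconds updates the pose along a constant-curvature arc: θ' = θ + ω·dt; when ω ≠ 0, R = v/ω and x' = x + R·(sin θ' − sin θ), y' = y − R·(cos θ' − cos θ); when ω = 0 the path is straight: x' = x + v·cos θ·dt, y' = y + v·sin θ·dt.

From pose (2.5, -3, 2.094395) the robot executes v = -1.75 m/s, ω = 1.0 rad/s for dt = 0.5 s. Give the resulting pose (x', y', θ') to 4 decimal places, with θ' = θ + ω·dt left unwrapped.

θ' = 2.0944 + 1.0·0.5 = 2.5944
R = v/ω = -1.75/1.0 = -1.7500
x' = 2.5 + -1.7500·(sin 2.5944 − sin 2.0944) = 3.1050
y' = -3 − -1.7500·(cos 2.5944 − cos 2.0944) = -3.6195

(3.1050, -3.6195, 2.5944)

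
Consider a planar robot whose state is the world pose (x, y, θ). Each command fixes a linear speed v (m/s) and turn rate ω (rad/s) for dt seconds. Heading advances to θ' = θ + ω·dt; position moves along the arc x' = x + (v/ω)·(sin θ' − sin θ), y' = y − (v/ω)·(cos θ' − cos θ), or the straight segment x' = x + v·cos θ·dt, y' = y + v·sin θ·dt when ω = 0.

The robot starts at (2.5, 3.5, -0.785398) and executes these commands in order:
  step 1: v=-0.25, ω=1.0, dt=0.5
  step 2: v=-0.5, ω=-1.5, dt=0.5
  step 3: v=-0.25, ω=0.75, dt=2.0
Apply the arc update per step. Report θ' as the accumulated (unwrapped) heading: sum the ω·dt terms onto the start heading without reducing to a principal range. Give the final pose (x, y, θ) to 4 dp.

step 1: θ'=-0.2854 (R=-0.2500) → pose (2.3936, 3.5631, -0.2854)
step 2: θ'=-1.0354 (R=0.3333) → pose (2.2008, 3.7129, -1.0354)
step 3: θ'=0.4646 (R=-0.3333) → pose (1.7647, 3.8408, 0.4646)

(1.7647, 3.8408, 0.4646)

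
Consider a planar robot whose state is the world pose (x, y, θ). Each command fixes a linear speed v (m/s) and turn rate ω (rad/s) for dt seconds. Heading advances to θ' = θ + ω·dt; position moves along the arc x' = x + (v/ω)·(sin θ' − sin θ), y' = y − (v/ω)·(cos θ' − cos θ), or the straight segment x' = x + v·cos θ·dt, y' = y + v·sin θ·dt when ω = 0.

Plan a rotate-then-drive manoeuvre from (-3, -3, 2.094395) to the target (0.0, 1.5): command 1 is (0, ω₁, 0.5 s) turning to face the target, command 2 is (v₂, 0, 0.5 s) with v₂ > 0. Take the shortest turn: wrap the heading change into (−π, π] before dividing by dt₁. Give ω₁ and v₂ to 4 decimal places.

heading to target = atan2(1.5−-3, 0−-3) = 0.9828
Δθ = wrap(0.9828 − 2.0944) = -1.1116; ω₁ = Δθ/dt₁ = -2.2232
distance = √((0−-3)² + (1.5−-3)²) = 5.4083; v₂ = distance/dt₂ = 10.8167

ω₁ = -2.2232, v₂ = 10.8167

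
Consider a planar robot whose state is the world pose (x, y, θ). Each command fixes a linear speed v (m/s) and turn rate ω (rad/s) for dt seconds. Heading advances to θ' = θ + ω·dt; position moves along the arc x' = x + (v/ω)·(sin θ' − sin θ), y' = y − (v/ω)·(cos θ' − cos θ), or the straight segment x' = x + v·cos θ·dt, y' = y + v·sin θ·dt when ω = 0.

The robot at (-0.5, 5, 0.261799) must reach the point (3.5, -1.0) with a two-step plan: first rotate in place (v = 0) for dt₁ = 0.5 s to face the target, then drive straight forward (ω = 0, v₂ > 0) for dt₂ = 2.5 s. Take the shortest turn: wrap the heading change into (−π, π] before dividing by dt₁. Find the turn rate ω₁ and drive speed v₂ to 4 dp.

heading to target = atan2(-1−5, 3.5−-0.5) = -0.9828
Δθ = wrap(-0.9828 − 0.2618) = -1.2446; ω₁ = Δθ/dt₁ = -2.4892
distance = √((3.5−-0.5)² + (-1−5)²) = 7.2111; v₂ = distance/dt₂ = 2.8844

ω₁ = -2.4892, v₂ = 2.8844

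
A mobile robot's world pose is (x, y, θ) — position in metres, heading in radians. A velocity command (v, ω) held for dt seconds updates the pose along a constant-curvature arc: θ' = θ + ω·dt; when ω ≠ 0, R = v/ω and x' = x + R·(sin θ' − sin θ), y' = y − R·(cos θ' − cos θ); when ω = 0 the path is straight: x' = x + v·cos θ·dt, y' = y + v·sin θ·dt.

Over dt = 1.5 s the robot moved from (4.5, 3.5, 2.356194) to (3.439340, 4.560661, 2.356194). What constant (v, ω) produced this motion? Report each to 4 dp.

v = 1.0000, ω = 0.0000

Δθ = 2.356194 − 2.356194 = 0.000000
ω = Δθ/dt = 0.000000/1.5 = 0.0000
ω = 0 → v = (Δx·cos θ + Δy·sin θ)/dt = 1.0000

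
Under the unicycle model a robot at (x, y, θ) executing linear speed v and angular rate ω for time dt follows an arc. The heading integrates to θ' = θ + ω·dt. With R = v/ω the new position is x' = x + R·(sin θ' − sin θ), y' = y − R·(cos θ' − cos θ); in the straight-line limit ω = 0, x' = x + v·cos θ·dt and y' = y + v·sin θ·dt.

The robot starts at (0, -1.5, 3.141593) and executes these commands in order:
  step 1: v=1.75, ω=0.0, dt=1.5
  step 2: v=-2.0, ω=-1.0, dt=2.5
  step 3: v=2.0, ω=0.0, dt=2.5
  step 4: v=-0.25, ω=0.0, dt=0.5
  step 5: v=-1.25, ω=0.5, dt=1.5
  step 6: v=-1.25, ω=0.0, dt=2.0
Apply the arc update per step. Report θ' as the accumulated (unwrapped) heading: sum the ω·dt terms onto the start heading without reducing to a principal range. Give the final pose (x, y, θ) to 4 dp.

(1.0681, -6.2019, 1.3916)

step 1: θ'=3.1416 (straight) → pose (-2.6250, -1.5000, 3.1416)
step 2: θ'=0.6416 (R=2.0000) → pose (-1.4281, -5.1023, 0.6416)
step 3: θ'=0.6416 (straight) → pose (2.5777, -2.1099, 0.6416)
step 4: θ'=0.6416 (straight) → pose (2.4775, -2.1847, 0.6416)
step 5: θ'=1.3916 (R=-2.5000) → pose (1.5137, -3.7420, 1.3916)
step 6: θ'=1.3916 (straight) → pose (1.0681, -6.2019, 1.3916)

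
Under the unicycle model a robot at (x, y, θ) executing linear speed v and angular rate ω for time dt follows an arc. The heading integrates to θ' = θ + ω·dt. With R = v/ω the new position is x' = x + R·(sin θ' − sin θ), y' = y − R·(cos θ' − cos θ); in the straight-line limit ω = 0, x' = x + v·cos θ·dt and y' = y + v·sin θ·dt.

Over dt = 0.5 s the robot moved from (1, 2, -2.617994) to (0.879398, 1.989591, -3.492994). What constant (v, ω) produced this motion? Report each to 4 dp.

Δθ = -3.492994 − -2.617994 = -0.875000
ω = Δθ/dt = -0.875000/0.5 = -1.7500
R = Δx/(sin θ' − sin θ) = -0.1429
v = R·ω = -0.1429·-1.7500 = 0.2500

v = 0.2500, ω = -1.7500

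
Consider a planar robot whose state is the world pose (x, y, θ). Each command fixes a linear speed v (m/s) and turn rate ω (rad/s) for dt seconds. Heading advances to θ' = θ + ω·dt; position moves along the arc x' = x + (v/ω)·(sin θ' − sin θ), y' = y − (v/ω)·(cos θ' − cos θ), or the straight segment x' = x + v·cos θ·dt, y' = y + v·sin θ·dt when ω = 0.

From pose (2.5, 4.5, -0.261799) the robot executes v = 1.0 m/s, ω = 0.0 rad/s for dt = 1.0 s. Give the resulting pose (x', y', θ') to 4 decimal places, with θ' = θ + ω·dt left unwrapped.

θ' = -0.2618 + 0.0·1.0 = -0.2618
ω = 0 → straight: x' = 2.5 + 1.0·cos(-0.2618)·1.0 = 3.4659
y' = 4.5 + 1.0·sin(-0.2618)·1.0 = 4.2412

(3.4659, 4.2412, -0.2618)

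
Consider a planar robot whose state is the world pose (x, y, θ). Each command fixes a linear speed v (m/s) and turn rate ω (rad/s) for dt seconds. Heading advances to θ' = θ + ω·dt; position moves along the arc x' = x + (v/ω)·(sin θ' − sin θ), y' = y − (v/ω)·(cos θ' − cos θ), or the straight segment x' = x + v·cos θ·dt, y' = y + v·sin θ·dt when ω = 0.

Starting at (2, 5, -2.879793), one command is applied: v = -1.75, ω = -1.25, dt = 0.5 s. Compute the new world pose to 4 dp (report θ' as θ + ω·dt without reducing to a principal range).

θ' = -2.8798 + -1.25·0.5 = -3.5048
R = v/ω = -1.75/-1.25 = 1.4000
x' = 2 + 1.4000·(sin -3.5048 − sin -2.8798) = 2.8597
y' = 5 − 1.4000·(cos -3.5048 − cos -2.8798) = 4.9564

(2.8597, 4.9564, -3.5048)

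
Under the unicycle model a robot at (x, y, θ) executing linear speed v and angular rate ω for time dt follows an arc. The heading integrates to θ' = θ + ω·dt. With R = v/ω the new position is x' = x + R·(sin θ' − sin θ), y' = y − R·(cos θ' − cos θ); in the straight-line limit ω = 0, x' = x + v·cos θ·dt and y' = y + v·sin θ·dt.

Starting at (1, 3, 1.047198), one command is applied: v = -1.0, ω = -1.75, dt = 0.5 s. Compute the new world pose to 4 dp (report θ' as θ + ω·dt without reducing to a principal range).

(0.6030, 2.7227, 0.1722)

θ' = 1.0472 + -1.75·0.5 = 0.1722
R = v/ω = -1.0/-1.75 = 0.5714
x' = 1 + 0.5714·(sin 0.1722 − sin 1.0472) = 0.6030
y' = 3 − 0.5714·(cos 0.1722 − cos 1.0472) = 2.7227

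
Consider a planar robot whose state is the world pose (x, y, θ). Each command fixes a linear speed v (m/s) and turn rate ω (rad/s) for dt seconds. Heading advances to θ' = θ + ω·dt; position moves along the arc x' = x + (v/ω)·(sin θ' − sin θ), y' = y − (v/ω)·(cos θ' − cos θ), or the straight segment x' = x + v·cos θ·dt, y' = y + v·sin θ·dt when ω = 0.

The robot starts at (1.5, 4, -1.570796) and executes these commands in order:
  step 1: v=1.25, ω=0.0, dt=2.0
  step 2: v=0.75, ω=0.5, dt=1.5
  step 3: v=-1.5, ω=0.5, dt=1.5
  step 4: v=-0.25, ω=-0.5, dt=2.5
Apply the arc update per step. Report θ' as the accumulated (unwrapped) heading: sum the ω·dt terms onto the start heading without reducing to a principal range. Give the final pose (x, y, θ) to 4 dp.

(-0.5295, 1.8002, -1.3208)

step 1: θ'=-1.5708 (straight) → pose (1.5000, 1.5000, -1.5708)
step 2: θ'=-0.8208 (R=1.5000) → pose (1.9025, 0.4775, -0.8208)
step 3: θ'=-0.0708 (R=-3.0000) → pose (-0.0804, 1.4251, -0.0708)
step 4: θ'=-1.3208 (R=0.5000) → pose (-0.5295, 1.8002, -1.3208)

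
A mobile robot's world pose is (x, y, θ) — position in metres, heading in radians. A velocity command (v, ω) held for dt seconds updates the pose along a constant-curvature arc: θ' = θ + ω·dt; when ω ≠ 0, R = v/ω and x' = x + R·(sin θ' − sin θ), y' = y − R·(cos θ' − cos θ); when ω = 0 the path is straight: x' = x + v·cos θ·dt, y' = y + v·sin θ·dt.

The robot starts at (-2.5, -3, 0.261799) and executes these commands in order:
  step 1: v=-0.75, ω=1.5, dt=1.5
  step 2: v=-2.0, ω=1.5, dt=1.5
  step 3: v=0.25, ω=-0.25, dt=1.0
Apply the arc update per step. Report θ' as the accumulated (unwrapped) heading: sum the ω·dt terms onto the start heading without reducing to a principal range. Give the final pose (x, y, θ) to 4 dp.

step 1: θ'=2.5118 (R=-0.5000) → pose (-2.6651, -3.8870, 2.5118)
step 2: θ'=4.7618 (R=-1.3333) → pose (-0.5481, -2.7437, 4.7618)
step 3: θ'=4.5118 (R=-1.0000) → pose (-0.5669, -2.9923, 4.5118)

(-0.5669, -2.9923, 4.5118)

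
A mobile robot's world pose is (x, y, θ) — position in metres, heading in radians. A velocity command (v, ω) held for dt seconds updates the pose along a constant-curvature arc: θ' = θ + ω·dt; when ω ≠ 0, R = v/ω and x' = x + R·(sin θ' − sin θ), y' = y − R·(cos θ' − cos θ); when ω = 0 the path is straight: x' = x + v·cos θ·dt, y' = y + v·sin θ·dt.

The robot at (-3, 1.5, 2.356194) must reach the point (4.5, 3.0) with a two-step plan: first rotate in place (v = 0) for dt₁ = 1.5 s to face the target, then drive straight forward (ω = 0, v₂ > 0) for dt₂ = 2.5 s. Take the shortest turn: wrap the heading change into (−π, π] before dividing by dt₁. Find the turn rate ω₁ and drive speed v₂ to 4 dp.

heading to target = atan2(3−1.5, 4.5−-3) = 0.1974
Δθ = wrap(0.1974 − 2.3562) = -2.1588; ω₁ = Δθ/dt₁ = -1.4392
distance = √((4.5−-3)² + (3−1.5)²) = 7.6485; v₂ = distance/dt₂ = 3.0594

ω₁ = -1.4392, v₂ = 3.0594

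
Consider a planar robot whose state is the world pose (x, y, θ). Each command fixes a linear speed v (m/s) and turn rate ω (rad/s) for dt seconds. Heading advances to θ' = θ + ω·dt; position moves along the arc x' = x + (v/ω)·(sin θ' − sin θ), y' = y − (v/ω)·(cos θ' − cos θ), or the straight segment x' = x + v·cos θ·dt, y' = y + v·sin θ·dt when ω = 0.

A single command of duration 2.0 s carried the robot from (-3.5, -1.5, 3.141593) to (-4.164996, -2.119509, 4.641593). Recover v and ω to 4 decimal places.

v = 0.5000, ω = 0.7500

Δθ = 4.641593 − 3.141593 = 1.500000
ω = Δθ/dt = 1.500000/2.0 = 0.7500
R = Δx/(sin θ' − sin θ) = 0.6667
v = R·ω = 0.6667·0.7500 = 0.5000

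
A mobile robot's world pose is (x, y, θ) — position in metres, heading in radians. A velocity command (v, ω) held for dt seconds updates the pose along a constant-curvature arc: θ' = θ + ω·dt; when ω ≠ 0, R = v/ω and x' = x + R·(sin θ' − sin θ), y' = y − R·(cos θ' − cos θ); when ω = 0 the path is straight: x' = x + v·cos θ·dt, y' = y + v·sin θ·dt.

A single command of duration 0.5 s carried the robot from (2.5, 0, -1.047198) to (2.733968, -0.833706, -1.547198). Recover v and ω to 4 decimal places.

v = 1.7500, ω = -1.0000

Δθ = -1.547198 − -1.047198 = -0.500000
ω = Δθ/dt = -0.500000/0.5 = -1.0000
R = −Δy/(cos θ' − cos θ) = -1.7500
v = R·ω = -1.7500·-1.0000 = 1.7500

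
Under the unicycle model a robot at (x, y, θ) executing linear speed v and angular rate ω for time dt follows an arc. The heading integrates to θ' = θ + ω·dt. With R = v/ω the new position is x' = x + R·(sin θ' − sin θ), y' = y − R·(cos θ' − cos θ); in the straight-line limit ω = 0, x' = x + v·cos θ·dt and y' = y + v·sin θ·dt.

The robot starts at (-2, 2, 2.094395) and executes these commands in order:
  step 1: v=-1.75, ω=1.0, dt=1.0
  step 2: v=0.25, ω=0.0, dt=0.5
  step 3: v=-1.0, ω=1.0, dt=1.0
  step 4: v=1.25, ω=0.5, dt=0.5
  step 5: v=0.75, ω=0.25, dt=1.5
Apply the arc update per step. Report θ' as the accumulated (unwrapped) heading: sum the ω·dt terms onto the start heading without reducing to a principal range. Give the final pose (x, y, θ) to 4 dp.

(-0.3255, -0.0971, 4.7194)

step 1: θ'=3.0944 (R=-1.7500) → pose (-0.5670, 1.1269, 3.0944)
step 2: θ'=3.0944 (straight) → pose (-0.6919, 1.1328, 3.0944)
step 3: θ'=4.0944 (R=-1.0000) → pose (0.1703, 1.5523, 4.0944)
step 4: θ'=4.3444 (R=2.5000) → pose (-0.1247, 1.0032, 4.3444)
step 5: θ'=4.7194 (R=3.0000) → pose (-0.3255, -0.0971, 4.7194)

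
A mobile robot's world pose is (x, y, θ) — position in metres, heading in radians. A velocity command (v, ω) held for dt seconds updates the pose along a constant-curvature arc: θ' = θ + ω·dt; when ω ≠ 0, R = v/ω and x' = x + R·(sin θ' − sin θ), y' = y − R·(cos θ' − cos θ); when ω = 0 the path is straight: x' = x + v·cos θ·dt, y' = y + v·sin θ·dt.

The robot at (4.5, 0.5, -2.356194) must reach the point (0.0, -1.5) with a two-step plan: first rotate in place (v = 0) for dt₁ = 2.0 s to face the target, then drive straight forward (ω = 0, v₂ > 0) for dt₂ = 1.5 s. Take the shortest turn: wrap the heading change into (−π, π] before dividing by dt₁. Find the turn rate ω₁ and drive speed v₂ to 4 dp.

heading to target = atan2(-1.5−0.5, 0−4.5) = -2.7234
Δθ = wrap(-2.7234 − -2.3562) = -0.3672; ω₁ = Δθ/dt₁ = -0.1836
distance = √((0−4.5)² + (-1.5−0.5)²) = 4.9244; v₂ = distance/dt₂ = 3.2830

ω₁ = -0.1836, v₂ = 3.2830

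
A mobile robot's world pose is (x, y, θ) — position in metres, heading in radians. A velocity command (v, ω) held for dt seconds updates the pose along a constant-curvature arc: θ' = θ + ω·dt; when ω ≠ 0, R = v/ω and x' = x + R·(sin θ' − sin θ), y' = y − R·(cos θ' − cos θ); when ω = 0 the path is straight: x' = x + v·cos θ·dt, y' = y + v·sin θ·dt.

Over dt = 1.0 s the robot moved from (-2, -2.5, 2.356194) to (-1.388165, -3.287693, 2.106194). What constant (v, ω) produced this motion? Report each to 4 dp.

v = -1.0000, ω = -0.2500

Δθ = 2.106194 − 2.356194 = -0.250000
ω = Δθ/dt = -0.250000/1.0 = -0.2500
R = −Δy/(cos θ' − cos θ) = 4.0000
v = R·ω = 4.0000·-0.2500 = -1.0000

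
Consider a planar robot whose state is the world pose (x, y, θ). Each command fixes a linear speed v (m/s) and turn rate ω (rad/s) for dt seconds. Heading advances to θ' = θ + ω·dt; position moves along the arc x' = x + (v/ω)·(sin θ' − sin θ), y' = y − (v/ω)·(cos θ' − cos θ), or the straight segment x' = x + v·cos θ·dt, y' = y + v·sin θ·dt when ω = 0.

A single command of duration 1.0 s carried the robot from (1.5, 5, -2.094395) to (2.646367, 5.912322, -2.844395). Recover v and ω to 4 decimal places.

v = -1.5000, ω = -0.7500

Δθ = -2.844395 − -2.094395 = -0.750000
ω = Δθ/dt = -0.750000/1.0 = -0.7500
R = Δx/(sin θ' − sin θ) = 2.0000
v = R·ω = 2.0000·-0.7500 = -1.5000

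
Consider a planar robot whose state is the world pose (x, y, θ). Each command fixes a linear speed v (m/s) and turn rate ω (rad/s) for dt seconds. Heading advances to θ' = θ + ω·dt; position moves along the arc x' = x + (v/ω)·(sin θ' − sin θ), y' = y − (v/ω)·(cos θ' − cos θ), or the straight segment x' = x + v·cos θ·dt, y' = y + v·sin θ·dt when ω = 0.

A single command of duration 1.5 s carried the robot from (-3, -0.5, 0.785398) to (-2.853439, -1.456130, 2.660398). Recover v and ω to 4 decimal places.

v = -0.7500, ω = 1.2500

Δθ = 2.660398 − 0.785398 = 1.875000
ω = Δθ/dt = 1.875000/1.5 = 1.2500
R = −Δy/(cos θ' − cos θ) = -0.6000
v = R·ω = -0.6000·1.2500 = -0.7500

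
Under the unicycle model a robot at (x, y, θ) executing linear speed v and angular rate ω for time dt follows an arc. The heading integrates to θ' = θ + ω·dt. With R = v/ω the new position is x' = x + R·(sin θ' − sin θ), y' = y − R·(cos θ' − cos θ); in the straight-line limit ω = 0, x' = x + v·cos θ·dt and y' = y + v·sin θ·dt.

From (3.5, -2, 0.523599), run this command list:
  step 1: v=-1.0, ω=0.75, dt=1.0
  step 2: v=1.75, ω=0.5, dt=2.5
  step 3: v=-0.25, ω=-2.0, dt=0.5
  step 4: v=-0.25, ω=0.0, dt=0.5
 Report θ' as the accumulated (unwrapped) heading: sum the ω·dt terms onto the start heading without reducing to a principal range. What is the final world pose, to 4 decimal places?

(1.6197, 0.8807, 1.5236)

step 1: θ'=1.2736 (R=-1.3333) → pose (2.8918, -2.7642, 1.2736)
step 2: θ'=2.5236 (R=3.5000) → pose (1.5731, 1.1133, 2.5236)
step 3: θ'=1.5236 (R=0.1250) → pose (1.6256, 1.0056, 1.5236)
step 4: θ'=1.5236 (straight) → pose (1.6197, 0.8807, 1.5236)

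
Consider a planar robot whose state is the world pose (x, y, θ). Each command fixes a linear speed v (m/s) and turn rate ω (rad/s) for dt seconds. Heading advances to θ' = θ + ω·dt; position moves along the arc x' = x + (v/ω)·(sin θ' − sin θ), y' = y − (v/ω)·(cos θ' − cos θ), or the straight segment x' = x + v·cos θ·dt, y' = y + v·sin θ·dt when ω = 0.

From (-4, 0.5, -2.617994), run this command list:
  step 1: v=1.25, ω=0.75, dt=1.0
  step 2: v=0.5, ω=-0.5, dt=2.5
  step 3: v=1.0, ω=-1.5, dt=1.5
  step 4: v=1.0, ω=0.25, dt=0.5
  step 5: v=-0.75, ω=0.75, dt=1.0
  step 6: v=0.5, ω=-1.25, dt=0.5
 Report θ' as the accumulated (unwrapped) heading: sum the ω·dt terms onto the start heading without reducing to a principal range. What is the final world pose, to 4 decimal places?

step 1: θ'=-1.8680 (R=1.6667) → pose (-4.7603, -0.4553, -1.8680)
step 2: θ'=-3.1180 (R=-1.0000) → pose (-5.6928, -1.1622, -3.1180)
step 3: θ'=-5.3680 (R=-0.6667) → pose (-6.2370, -0.0893, -5.3680)
step 4: θ'=-5.2430 (R=4.0000) → pose (-5.9577, 0.3251, -5.2430)
step 5: θ'=-4.4930 (R=-1.0000) → pose (-6.0713, -0.3986, -4.4930)
step 6: θ'=-5.1180 (R=-0.4000) → pose (-6.0484, -0.1538, -5.1180)

(-6.0484, -0.1538, -5.1180)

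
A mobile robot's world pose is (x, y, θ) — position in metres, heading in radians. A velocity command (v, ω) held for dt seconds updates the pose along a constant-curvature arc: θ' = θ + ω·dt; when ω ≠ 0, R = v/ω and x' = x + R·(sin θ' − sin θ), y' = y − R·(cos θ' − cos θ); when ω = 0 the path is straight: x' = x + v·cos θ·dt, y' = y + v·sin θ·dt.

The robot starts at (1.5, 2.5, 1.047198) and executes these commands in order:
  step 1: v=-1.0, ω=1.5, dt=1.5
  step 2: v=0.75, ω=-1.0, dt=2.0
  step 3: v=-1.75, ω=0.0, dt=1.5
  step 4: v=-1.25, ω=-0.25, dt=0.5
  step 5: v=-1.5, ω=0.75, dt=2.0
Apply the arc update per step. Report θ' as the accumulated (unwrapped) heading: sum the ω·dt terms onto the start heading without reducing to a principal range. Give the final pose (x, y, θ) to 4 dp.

step 1: θ'=3.2972 (R=-0.6667) → pose (2.1807, 1.5081, 3.2972)
step 2: θ'=1.2972 (R=-0.7500) → pose (1.3423, 2.4516, 1.2972)
step 3: θ'=1.2972 (straight) → pose (0.6331, -0.0757, 1.2972)
step 4: θ'=1.1722 (R=5.0000) → pose (0.4271, -0.6654, 1.1722)
step 5: θ'=2.6722 (R=-2.0000) → pose (1.3656, -3.2253, 2.6722)

(1.3656, -3.2253, 2.6722)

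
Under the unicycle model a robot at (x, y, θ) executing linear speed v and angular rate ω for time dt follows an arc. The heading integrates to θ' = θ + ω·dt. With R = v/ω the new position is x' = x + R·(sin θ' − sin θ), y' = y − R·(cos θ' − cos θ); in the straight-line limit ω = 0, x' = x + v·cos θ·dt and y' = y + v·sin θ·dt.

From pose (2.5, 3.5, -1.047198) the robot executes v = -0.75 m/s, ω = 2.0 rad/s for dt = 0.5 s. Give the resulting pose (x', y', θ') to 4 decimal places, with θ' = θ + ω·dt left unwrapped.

(2.1929, 3.6871, -0.0472)

θ' = -1.0472 + 2.0·0.5 = -0.0472
R = v/ω = -0.75/2.0 = -0.3750
x' = 2.5 + -0.3750·(sin -0.0472 − sin -1.0472) = 2.1929
y' = 3.5 − -0.3750·(cos -0.0472 − cos -1.0472) = 3.6871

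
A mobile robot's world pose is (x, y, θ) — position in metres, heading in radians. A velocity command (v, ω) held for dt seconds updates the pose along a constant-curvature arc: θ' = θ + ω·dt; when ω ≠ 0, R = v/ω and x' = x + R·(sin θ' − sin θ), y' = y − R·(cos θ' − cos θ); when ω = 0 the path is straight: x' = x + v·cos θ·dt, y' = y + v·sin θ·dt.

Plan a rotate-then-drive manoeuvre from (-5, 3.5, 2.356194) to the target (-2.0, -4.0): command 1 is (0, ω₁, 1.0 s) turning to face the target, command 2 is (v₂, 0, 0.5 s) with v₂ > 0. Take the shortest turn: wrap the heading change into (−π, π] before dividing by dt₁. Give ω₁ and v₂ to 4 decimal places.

ω₁ = 2.7367, v₂ = 16.1555

heading to target = atan2(-4−3.5, -2−-5) = -1.1903
Δθ = wrap(-1.1903 − 2.3562) = 2.7367; ω₁ = Δθ/dt₁ = 2.7367
distance = √((-2−-5)² + (-4−3.5)²) = 8.0777; v₂ = distance/dt₂ = 16.1555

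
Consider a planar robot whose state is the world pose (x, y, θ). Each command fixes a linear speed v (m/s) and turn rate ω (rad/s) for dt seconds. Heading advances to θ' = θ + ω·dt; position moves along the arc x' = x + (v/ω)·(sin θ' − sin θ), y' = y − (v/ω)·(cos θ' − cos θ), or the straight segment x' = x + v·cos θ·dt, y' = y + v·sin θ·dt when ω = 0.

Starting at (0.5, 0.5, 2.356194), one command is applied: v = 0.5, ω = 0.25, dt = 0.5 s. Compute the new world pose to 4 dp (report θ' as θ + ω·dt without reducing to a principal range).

(0.3126, 0.6653, 2.4812)

θ' = 2.3562 + 0.25·0.5 = 2.4812
R = v/ω = 0.5/0.25 = 2.0000
x' = 0.5 + 2.0000·(sin 2.4812 − sin 2.3562) = 0.3126
y' = 0.5 − 2.0000·(cos 2.4812 − cos 2.3562) = 0.6653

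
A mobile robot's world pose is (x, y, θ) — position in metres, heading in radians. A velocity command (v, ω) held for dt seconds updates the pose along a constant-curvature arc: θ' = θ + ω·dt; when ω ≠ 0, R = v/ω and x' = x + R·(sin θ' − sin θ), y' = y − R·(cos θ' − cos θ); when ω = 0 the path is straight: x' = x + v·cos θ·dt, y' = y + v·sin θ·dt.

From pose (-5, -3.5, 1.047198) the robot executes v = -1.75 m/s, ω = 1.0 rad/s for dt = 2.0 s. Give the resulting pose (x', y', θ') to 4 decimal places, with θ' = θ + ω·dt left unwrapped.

θ' = 1.0472 + 1.0·2.0 = 3.0472
R = v/ω = -1.75/1.0 = -1.7500
x' = -5 + -1.7500·(sin 3.0472 − sin 1.0472) = -3.6494
y' = -3.5 − -1.7500·(cos 3.0472 − cos 1.0472) = -6.1172

(-3.6494, -6.1172, 3.0472)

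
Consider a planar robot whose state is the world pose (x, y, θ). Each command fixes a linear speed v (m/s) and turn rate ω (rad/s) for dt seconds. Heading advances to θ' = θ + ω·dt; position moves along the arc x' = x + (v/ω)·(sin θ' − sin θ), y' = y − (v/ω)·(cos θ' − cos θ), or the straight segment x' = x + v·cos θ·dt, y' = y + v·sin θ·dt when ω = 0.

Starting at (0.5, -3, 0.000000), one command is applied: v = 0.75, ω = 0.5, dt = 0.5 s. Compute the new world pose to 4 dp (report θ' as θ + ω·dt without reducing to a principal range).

θ' = 0.0000 + 0.5·0.5 = 0.2500
R = v/ω = 0.75/0.5 = 1.5000
x' = 0.5 + 1.5000·(sin 0.2500 − sin 0.0000) = 0.8711
y' = -3 − 1.5000·(cos 0.2500 − cos 0.0000) = -2.9534

(0.8711, -2.9534, 0.2500)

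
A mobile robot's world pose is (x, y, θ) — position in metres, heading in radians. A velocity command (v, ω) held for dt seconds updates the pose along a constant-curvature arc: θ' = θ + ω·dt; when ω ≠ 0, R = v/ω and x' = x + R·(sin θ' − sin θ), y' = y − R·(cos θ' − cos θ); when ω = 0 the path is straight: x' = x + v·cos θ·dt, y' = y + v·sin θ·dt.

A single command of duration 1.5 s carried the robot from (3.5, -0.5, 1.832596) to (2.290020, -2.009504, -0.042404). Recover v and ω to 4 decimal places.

v = -1.5000, ω = -1.2500

Δθ = -0.042404 − 1.832596 = -1.875000
ω = Δθ/dt = -1.875000/1.5 = -1.2500
R = −Δy/(cos θ' − cos θ) = 1.2000
v = R·ω = 1.2000·-1.2500 = -1.5000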